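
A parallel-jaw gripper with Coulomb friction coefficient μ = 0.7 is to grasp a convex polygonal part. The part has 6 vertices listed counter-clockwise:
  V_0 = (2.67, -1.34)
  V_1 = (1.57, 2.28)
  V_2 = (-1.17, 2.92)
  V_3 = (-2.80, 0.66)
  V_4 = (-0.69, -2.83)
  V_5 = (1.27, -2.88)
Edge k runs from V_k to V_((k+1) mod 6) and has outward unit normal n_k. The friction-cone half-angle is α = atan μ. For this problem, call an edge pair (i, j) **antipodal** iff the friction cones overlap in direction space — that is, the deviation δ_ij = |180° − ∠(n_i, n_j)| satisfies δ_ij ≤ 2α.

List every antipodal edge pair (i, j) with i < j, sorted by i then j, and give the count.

count = 7; pairs: (0,2), (0,3), (1,3), (1,4), (1,5), (2,4), (2,5)

α = atan 0.7 = 34.99°;  2α = 69.98°
n_0 = (+0.9568, +0.2907)
n_1 = (+0.2275, +0.9738)
n_2 = (-0.8111, +0.5850)
n_3 = (-0.8558, -0.5174)
n_4 = (-0.0255, -0.9997)
n_5 = (+0.7399, -0.6727)
  (0,1): δ = 120.05°  ·
  (0,2): δ = 52.70°  ✓
  (0,3): δ = 14.25°  ✓
  (0,4): δ = 71.64°  ·
  (0,5): δ = 120.82°  ·
  (1,2): δ = 112.65°  ·
  (1,3): δ = 45.70°  ✓
  (1,4): δ = 11.69°  ✓
  (1,5): δ = 60.87°  ✓
  (2,3): δ = 113.04°  ·
  (2,4): δ = 55.66°  ✓
  (2,5): δ = 6.47°  ✓
  (3,4): δ = 122.62°  ·
  (3,5): δ = 73.43°  ·
  (4,5): δ = 130.81°  ·
antipodal pairs: 7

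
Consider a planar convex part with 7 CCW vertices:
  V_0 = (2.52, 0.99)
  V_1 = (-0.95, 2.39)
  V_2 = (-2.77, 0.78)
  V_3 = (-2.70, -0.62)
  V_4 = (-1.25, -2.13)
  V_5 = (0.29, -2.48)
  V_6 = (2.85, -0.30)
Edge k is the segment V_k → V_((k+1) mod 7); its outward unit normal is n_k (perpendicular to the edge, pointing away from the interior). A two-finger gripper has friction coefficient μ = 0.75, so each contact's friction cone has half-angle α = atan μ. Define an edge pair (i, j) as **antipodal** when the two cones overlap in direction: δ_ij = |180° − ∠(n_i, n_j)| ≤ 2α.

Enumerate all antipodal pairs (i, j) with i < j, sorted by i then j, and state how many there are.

count = 11; pairs: (0,2), (0,3), (0,4), (0,5), (1,4), (1,5), (1,6), (2,5), (2,6), (3,6), (4,6)

α = atan 0.75 = 36.87°;  2α = 73.74°
n_0 = (+0.3742, +0.9274)
n_1 = (-0.6626, +0.7490)
n_2 = (-0.9988, -0.0499)
n_3 = (-0.7213, -0.6926)
n_4 = (-0.2216, -0.9751)
n_5 = (+0.6483, -0.7614)
n_6 = (+0.9688, +0.2478)
  (0,1): δ = 116.53°  ·
  (0,2): δ = 65.17°  ✓
  (0,3): δ = 24.19°  ✓
  (0,4): δ = 9.17°  ✓
  (0,5): δ = 62.39°  ✓
  (0,6): δ = 126.32°  ·
  (1,2): δ = 128.63°  ·
  (1,3): δ = 87.66°  ·
  (1,4): δ = 54.30°  ✓
  (1,5): δ = 1.08°  ✓
  (1,6): δ = 62.85°  ✓
  (2,3): δ = 139.02°  ·
  (2,4): δ = 105.67°  ·
  (2,5): δ = 52.45°  ✓
  (2,6): δ = 11.49°  ✓
  (3,4): δ = 146.64°  ·
  (3,5): δ = 93.42°  ·
  (3,6): δ = 29.49°  ✓
  (4,5): δ = 126.78°  ·
  (4,6): δ = 62.85°  ✓
  (5,6): δ = 116.07°  ·
antipodal pairs: 11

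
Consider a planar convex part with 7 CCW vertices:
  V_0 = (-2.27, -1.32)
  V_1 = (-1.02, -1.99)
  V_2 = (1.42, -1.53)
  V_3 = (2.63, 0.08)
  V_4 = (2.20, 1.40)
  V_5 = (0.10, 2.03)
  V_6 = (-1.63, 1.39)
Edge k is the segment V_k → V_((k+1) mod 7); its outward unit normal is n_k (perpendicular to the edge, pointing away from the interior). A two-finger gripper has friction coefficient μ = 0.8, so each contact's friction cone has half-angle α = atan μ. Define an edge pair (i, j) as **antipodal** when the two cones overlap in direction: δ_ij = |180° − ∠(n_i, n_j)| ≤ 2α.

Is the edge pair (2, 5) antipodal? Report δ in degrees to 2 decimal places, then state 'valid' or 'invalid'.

δ = 32.77°, valid

α = atan 0.8 = 38.66°;  2α = 77.32°
edge 2: e_2 = (+1.21, +1.61);  n_2 = (+0.7994, -0.6008)
edge 5: e_5 = (-1.73, -0.64);  n_5 = (-0.3470, +0.9379)
∠(n_2, n_5) = 147.23°
δ = |180° − 147.23°| = 32.77°
32.77° ≤ 2α = 77.32°  →  valid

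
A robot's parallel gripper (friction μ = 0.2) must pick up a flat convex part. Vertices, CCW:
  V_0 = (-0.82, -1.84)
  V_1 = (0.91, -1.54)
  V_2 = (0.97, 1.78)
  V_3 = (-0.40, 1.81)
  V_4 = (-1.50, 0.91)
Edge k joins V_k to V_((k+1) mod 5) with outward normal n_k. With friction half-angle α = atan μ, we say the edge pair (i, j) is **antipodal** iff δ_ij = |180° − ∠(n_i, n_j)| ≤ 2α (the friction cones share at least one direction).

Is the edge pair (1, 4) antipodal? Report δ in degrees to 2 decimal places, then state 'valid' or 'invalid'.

δ = 14.92°, valid

α = atan 0.2 = 11.31°;  2α = 22.62°
edge 1: e_1 = (+0.06, +3.32);  n_1 = (+0.9998, -0.0181)
edge 4: e_4 = (+0.68, -2.75);  n_4 = (-0.9708, -0.2400)
∠(n_1, n_4) = 165.08°
δ = |180° − 165.08°| = 14.92°
14.92° ≤ 2α = 22.62°  →  valid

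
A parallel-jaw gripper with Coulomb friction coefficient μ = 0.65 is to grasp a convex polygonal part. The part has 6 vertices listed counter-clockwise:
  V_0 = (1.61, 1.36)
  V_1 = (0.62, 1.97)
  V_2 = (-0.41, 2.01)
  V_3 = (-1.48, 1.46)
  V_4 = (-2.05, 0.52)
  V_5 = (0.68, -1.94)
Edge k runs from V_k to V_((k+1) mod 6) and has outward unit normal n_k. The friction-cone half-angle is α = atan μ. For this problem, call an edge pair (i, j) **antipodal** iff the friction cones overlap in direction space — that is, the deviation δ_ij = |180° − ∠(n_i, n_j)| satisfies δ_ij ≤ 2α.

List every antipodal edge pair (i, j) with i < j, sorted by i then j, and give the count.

α = atan 0.65 = 33.02°;  2α = 66.05°
n_0 = (+0.5246, +0.8514)
n_1 = (+0.0388, +0.9992)
n_2 = (-0.4572, +0.8894)
n_3 = (-0.8551, +0.5185)
n_4 = (-0.6694, -0.7429)
n_5 = (+0.9625, -0.2713)
  (0,1): δ = 150.58°  ·
  (0,2): δ = 121.16°  ·
  (0,3): δ = 89.59°  ·
  (0,4): δ = 10.38°  ✓
  (0,5): δ = 105.90°  ·
  (1,2): δ = 150.57°  ·
  (1,3): δ = 119.01°  ·
  (1,4): δ = 39.80°  ✓
  (1,5): δ = 76.49°  ·
  (2,3): δ = 148.44°  ·
  (2,4): δ = 69.23°  ·
  (2,5): δ = 47.06°  ✓
  (3,4): δ = 100.79°  ·
  (3,5): δ = 15.49°  ✓
  (4,5): δ = 63.72°  ✓
antipodal pairs: 5

count = 5; pairs: (0,4), (1,4), (2,5), (3,5), (4,5)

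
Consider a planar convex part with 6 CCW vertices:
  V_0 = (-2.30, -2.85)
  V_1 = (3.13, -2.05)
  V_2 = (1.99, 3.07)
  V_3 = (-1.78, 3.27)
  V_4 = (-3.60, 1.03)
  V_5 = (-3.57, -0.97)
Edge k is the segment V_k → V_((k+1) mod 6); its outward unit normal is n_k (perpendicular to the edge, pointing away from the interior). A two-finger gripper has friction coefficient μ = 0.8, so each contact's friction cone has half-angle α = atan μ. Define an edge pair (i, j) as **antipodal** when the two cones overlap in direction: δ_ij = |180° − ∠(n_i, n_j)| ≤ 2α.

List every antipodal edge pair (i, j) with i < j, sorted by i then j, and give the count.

α = atan 0.8 = 38.66°;  2α = 77.32°
n_0 = (+0.1458, -0.9893)
n_1 = (+0.9761, +0.2173)
n_2 = (+0.0530, +0.9986)
n_3 = (-0.7761, +0.6306)
n_4 = (-0.9999, -0.0150)
n_5 = (-0.8286, -0.5598)
  (0,1): δ = 85.83°  ·
  (0,2): δ = 11.42°  ✓
  (0,3): δ = 42.53°  ✓
  (0,4): δ = 82.48°  ·
  (0,5): δ = 115.66°  ·
  (1,2): δ = 105.59°  ·
  (1,3): δ = 51.65°  ✓
  (1,4): δ = 11.69°  ✓
  (1,5): δ = 21.49°  ✓
  (2,3): δ = 126.06°  ·
  (2,4): δ = 86.10°  ·
  (2,5): δ = 52.92°  ✓
  (3,4): δ = 140.05°  ·
  (3,5): δ = 106.87°  ·
  (4,5): δ = 146.82°  ·
antipodal pairs: 6

count = 6; pairs: (0,2), (0,3), (1,3), (1,4), (1,5), (2,5)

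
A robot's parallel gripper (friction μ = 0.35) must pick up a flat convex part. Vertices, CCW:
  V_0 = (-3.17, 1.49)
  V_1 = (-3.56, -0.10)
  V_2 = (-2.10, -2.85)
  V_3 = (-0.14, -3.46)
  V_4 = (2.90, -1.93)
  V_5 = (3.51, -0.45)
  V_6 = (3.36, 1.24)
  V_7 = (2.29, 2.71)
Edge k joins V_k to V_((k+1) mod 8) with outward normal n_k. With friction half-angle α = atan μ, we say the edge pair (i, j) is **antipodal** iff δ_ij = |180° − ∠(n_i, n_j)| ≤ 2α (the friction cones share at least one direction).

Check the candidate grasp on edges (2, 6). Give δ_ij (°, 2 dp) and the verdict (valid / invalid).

δ = 36.66°, valid

α = atan 0.35 = 19.29°;  2α = 38.58°
edge 2: e_2 = (+1.96, -0.61);  n_2 = (-0.2972, -0.9548)
edge 6: e_6 = (-1.07, +1.47);  n_6 = (+0.8085, +0.5885)
∠(n_2, n_6) = 143.34°
δ = |180° − 143.34°| = 36.66°
36.66° ≤ 2α = 38.58°  →  valid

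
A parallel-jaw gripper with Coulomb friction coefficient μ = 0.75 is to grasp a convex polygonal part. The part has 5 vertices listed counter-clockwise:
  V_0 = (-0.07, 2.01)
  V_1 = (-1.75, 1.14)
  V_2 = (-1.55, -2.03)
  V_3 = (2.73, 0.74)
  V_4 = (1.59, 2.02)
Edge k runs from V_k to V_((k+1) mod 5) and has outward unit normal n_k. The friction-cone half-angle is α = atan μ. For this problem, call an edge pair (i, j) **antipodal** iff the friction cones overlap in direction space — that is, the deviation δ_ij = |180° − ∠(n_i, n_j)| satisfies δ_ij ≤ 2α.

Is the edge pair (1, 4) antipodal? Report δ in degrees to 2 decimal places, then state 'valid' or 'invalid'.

δ = 86.74°, invalid

α = atan 0.75 = 36.87°;  2α = 73.74°
edge 1: e_1 = (+0.20, -3.17);  n_1 = (-0.9980, -0.0630)
edge 4: e_4 = (-1.66, -0.01);  n_4 = (-0.0060, +1.0000)
∠(n_1, n_4) = 93.26°
δ = |180° − 93.26°| = 86.74°
86.74° > 2α = 73.74°  →  invalid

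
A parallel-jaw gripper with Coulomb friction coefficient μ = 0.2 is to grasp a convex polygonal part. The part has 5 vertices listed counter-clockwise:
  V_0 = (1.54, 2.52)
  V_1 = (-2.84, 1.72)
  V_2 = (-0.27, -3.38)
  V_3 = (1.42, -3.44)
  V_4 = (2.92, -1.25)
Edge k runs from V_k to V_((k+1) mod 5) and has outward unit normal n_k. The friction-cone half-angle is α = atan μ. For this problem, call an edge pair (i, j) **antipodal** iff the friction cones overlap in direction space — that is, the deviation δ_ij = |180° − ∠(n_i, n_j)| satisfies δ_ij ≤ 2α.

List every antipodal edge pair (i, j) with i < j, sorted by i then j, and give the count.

α = atan 0.2 = 11.31°;  2α = 22.62°
n_0 = (-0.1797, +0.9837)
n_1 = (-0.8930, -0.4500)
n_2 = (-0.0355, -0.9994)
n_3 = (+0.8250, -0.5651)
n_4 = (+0.9391, +0.3437)
  (0,1): δ = 73.61°  ·
  (0,2): δ = 12.38°  ✓
  (0,3): δ = 45.24°  ·
  (0,4): δ = 99.75°  ·
  (1,2): δ = 118.78°  ·
  (1,3): δ = 61.15°  ·
  (1,4): δ = 6.64°  ✓
  (2,3): δ = 122.38°  ·
  (2,4): δ = 67.86°  ·
  (3,4): δ = 125.49°  ·
antipodal pairs: 2

count = 2; pairs: (0,2), (1,4)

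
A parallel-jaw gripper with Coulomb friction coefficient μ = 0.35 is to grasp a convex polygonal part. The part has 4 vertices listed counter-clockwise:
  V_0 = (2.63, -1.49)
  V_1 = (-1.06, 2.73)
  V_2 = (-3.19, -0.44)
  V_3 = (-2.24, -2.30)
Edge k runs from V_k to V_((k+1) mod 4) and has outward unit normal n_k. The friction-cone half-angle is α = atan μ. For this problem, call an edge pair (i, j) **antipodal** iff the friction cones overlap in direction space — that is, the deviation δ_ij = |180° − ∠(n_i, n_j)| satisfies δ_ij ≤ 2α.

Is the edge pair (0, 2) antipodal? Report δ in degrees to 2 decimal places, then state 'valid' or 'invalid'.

α = atan 0.35 = 19.29°;  2α = 38.58°
edge 0: e_0 = (-3.69, +4.22);  n_0 = (+0.7528, +0.6583)
edge 2: e_2 = (+0.95, -1.86);  n_2 = (-0.8906, -0.4549)
∠(n_0, n_2) = 165.89°
δ = |180° − 165.89°| = 14.11°
14.11° ≤ 2α = 38.58°  →  valid

δ = 14.11°, valid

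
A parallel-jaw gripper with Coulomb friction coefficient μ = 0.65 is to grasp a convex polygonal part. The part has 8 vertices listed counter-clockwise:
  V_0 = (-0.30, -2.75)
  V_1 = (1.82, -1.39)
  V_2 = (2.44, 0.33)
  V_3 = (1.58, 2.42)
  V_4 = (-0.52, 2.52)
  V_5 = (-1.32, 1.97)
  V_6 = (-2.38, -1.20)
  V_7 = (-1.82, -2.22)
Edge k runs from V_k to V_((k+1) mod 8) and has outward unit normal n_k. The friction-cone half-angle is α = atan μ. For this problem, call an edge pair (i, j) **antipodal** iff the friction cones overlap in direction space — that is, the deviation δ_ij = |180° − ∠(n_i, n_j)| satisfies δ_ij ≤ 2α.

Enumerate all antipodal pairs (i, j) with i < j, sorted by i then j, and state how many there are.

count = 12; pairs: (0,3), (0,4), (0,5), (1,4), (1,5), (1,6), (2,5), (2,6), (2,7), (3,6), (3,7), (4,7)

α = atan 0.65 = 33.02°;  2α = 66.05°
n_0 = (+0.5400, -0.8417)
n_1 = (+0.9407, -0.3391)
n_2 = (+0.9248, +0.3805)
n_3 = (+0.0476, +0.9989)
n_4 = (-0.5665, +0.8240)
n_5 = (-0.9484, +0.3171)
n_6 = (-0.8766, -0.4813)
n_7 = (-0.3292, -0.9442)
  (0,1): δ = 142.50°  ·
  (0,2): δ = 100.31°  ·
  (0,3): δ = 35.41°  ✓
  (0,4): δ = 1.83°  ✓
  (0,5): δ = 38.83°  ✓
  (0,6): δ = 86.09°  ·
  (0,7): δ = 128.10°  ·
  (1,2): δ = 137.81°  ·
  (1,3): δ = 72.90°  ·
  (1,4): δ = 35.67°  ✓
  (1,5): δ = 1.33°  ✓
  (1,6): δ = 48.59°  ✓
  (1,7): δ = 90.60°  ·
  (2,3): δ = 115.09°  ·
  (2,4): δ = 77.86°  ·
  (2,5): δ = 40.86°  ✓
  (2,6): δ = 6.40°  ✓
  (2,7): δ = 48.41°  ✓
  (3,4): δ = 142.77°  ·
  (3,5): δ = 105.76°  ·
  (3,6): δ = 58.51°  ✓
  (3,7): δ = 16.50°  ✓
  (4,5): δ = 143.00°  ·
  (4,6): δ = 95.74°  ·
  (4,7): δ = 53.73°  ✓
  (5,6): δ = 132.74°  ·
  (5,7): δ = 90.73°  ·
  (6,7): δ = 137.99°  ·
antipodal pairs: 12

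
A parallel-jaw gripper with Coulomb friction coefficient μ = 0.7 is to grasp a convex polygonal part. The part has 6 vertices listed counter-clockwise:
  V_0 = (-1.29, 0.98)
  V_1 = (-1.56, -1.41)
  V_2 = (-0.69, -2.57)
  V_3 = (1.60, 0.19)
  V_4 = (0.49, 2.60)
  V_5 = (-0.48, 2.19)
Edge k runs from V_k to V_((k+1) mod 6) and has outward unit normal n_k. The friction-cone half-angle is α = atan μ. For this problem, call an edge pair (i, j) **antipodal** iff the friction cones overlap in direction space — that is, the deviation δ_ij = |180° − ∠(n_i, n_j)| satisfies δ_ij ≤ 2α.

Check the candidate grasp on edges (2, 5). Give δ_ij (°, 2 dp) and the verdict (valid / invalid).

α = atan 0.7 = 34.99°;  2α = 69.98°
edge 2: e_2 = (+2.29, +2.76);  n_2 = (+0.7696, -0.6385)
edge 5: e_5 = (-0.81, -1.21);  n_5 = (-0.8310, +0.5563)
∠(n_2, n_5) = 174.12°
δ = |180° − 174.12°| = 5.88°
5.88° ≤ 2α = 69.98°  →  valid

δ = 5.88°, valid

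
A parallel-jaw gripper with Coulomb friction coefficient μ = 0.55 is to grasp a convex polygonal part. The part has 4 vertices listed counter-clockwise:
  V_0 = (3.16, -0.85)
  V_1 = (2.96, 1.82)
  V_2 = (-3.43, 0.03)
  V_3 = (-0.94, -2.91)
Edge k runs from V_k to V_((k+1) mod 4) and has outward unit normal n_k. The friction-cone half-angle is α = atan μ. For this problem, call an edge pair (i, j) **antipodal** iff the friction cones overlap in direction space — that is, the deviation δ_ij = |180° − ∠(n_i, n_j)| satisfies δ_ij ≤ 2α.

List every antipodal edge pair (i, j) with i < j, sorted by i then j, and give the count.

α = atan 0.55 = 28.81°;  2α = 57.62°
n_0 = (+0.9972, +0.0747)
n_1 = (-0.2697, +0.9629)
n_2 = (-0.7631, -0.6463)
n_3 = (+0.4490, -0.8936)
  (0,1): δ = 78.63°  ·
  (0,2): δ = 35.98°  ✓
  (0,3): δ = 112.39°  ·
  (1,2): δ = 65.39°  ·
  (1,3): δ = 11.03°  ✓
  (2,3): δ = 103.59°  ·
antipodal pairs: 2

count = 2; pairs: (0,2), (1,3)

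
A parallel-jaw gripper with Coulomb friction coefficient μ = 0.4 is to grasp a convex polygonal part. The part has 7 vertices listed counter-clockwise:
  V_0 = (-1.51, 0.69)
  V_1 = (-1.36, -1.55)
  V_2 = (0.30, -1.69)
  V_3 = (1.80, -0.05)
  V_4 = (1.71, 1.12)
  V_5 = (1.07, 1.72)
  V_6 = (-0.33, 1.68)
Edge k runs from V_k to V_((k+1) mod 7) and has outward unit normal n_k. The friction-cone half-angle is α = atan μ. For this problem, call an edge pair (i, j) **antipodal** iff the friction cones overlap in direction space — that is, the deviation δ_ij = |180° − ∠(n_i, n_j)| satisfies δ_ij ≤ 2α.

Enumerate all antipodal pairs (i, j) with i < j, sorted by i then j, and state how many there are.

count = 5; pairs: (0,3), (0,4), (1,4), (1,5), (2,6)

α = atan 0.4 = 21.80°;  2α = 43.60°
n_0 = (-0.9978, -0.0668)
n_1 = (-0.0840, -0.9965)
n_2 = (+0.7379, -0.6749)
n_3 = (+0.9971, +0.0767)
n_4 = (+0.6839, +0.7295)
n_5 = (-0.0286, +0.9996)
n_6 = (-0.6427, +0.7661)
  (0,1): δ = 98.65°  ·
  (0,2): δ = 46.28°  ·
  (0,3): δ = 0.57°  ✓
  (0,4): δ = 43.02°  ✓
  (0,5): δ = 87.81°  ·
  (0,6): δ = 126.17°  ·
  (1,2): δ = 127.63°  ·
  (1,3): δ = 80.78°  ·
  (1,4): δ = 38.33°  ✓
  (1,5): δ = 6.46°  ✓
  (1,6): δ = 44.82°  ·
  (2,3): δ = 133.15°  ·
  (2,4): δ = 90.71°  ·
  (2,5): δ = 45.92°  ·
  (2,6): δ = 7.56°  ✓
  (3,4): δ = 137.55°  ·
  (3,5): δ = 92.76°  ·
  (3,6): δ = 54.40°  ·
  (4,5): δ = 135.21°  ·
  (4,6): δ = 96.85°  ·
  (5,6): δ = 141.64°  ·
antipodal pairs: 5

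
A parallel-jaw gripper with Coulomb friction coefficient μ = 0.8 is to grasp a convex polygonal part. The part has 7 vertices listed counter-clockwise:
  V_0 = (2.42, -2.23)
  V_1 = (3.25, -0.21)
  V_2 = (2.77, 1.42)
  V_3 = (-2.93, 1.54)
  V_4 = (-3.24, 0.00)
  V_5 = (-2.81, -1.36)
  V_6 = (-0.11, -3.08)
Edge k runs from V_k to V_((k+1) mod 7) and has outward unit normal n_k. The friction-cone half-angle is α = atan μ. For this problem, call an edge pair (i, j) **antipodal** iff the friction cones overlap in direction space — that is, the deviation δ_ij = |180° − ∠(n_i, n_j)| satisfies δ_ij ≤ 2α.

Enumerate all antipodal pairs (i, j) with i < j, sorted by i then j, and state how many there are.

count = 10; pairs: (0,2), (0,3), (0,4), (1,3), (1,4), (1,5), (2,4), (2,5), (2,6), (3,6)

α = atan 0.8 = 38.66°;  2α = 77.32°
n_0 = (+0.9250, -0.3801)
n_1 = (+0.9593, +0.2825)
n_2 = (+0.0210, +0.9998)
n_3 = (-0.9803, +0.1973)
n_4 = (-0.9535, -0.3015)
n_5 = (-0.5373, -0.8434)
n_6 = (+0.3185, -0.9479)
  (0,1): δ = 141.25°  ·
  (0,2): δ = 68.87°  ✓
  (0,3): δ = 10.96°  ✓
  (0,4): δ = 39.88°  ✓
  (0,5): δ = 79.84°  ·
  (0,6): δ = 130.91°  ·
  (1,2): δ = 107.61°  ·
  (1,3): δ = 27.79°  ✓
  (1,4): δ = 1.14°  ✓
  (1,5): δ = 41.09°  ✓
  (1,6): δ = 92.16°  ·
  (2,3): δ = 100.18°  ·
  (2,4): δ = 71.25°  ✓
  (2,5): δ = 31.29°  ✓
  (2,6): δ = 19.78°  ✓
  (3,4): δ = 151.07°  ·
  (3,5): δ = 111.12°  ·
  (3,6): δ = 60.05°  ✓
  (4,5): δ = 140.04°  ·
  (4,6): δ = 88.98°  ·
  (5,6): δ = 128.93°  ·
antipodal pairs: 10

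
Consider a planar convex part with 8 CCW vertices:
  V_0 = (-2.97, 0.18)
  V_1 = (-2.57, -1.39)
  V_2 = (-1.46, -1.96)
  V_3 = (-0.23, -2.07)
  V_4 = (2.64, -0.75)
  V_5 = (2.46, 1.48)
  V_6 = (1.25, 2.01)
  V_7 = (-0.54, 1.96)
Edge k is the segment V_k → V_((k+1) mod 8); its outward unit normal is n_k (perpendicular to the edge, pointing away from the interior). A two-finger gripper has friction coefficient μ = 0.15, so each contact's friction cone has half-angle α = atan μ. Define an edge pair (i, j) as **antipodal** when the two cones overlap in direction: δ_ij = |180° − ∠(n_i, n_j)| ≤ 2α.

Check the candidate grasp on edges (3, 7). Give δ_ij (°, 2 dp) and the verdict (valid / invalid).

α = atan 0.15 = 8.53°;  2α = 17.06°
edge 3: e_3 = (+2.87, +1.32);  n_3 = (+0.4179, -0.9085)
edge 7: e_7 = (-2.43, -1.78);  n_7 = (-0.5909, +0.8067)
∠(n_3, n_7) = 168.48°
δ = |180° − 168.48°| = 11.52°
11.52° ≤ 2α = 17.06°  →  valid

δ = 11.52°, valid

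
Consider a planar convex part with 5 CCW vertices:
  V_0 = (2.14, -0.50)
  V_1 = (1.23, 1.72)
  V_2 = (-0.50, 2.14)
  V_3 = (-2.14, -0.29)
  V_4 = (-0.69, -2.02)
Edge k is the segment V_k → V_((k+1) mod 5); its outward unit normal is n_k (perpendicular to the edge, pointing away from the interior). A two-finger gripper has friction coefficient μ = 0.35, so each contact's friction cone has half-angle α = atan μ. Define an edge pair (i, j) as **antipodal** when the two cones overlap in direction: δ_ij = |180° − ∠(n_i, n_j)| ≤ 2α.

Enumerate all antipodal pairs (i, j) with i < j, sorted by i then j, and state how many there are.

α = atan 0.35 = 19.29°;  2α = 38.58°
n_0 = (+0.9253, +0.3793)
n_1 = (+0.2359, +0.9718)
n_2 = (-0.8289, +0.5594)
n_3 = (-0.7664, -0.6424)
n_4 = (+0.4732, -0.8810)
  (0,1): δ = 125.94°  ·
  (0,2): δ = 56.30°  ·
  (0,3): δ = 17.68°  ✓
  (0,4): δ = 95.95°  ·
  (1,2): δ = 110.37°  ·
  (1,3): δ = 36.39°  ✓
  (1,4): δ = 41.89°  ·
  (2,3): δ = 106.02°  ·
  (2,4): δ = 27.74°  ✓
  (3,4): δ = 101.73°  ·
antipodal pairs: 3

count = 3; pairs: (0,3), (1,3), (2,4)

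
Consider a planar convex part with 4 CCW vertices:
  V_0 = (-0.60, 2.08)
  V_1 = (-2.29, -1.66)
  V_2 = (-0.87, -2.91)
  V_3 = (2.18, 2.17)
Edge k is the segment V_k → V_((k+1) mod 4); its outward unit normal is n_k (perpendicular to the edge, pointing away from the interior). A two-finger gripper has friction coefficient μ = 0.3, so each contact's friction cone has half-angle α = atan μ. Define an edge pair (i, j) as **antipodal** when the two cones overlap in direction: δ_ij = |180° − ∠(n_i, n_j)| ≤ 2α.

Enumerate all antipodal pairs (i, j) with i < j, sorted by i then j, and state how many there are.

count = 1; pairs: (0,2)

α = atan 0.3 = 16.70°;  2α = 33.40°
n_0 = (-0.9113, +0.4118)
n_1 = (-0.6607, -0.7506)
n_2 = (+0.8573, -0.5147)
n_3 = (-0.0324, +0.9995)
  (0,1): δ = 107.04°  ·
  (0,2): δ = 6.66°  ✓
  (0,3): δ = 116.17°  ·
  (1,2): δ = 79.62°  ·
  (1,3): δ = 43.21°  ·
  (2,3): δ = 57.17°  ·
antipodal pairs: 1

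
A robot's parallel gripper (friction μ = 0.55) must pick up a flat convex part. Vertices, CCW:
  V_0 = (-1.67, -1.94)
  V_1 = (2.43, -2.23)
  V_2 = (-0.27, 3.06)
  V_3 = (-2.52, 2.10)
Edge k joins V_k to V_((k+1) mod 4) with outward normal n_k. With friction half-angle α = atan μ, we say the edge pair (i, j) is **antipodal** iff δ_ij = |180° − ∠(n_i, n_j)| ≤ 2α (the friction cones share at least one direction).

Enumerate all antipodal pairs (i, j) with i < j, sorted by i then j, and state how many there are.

α = atan 0.55 = 28.81°;  2α = 57.62°
n_0 = (-0.0706, -0.9975)
n_1 = (+0.8907, +0.4546)
n_2 = (-0.3924, +0.9198)
n_3 = (-0.9786, -0.2059)
  (0,1): δ = 58.91°  ·
  (0,2): δ = 27.15°  ✓
  (0,3): δ = 105.93°  ·
  (1,2): δ = 93.93°  ·
  (1,3): δ = 15.16°  ✓
  (2,3): δ = 101.22°  ·
antipodal pairs: 2

count = 2; pairs: (0,2), (1,3)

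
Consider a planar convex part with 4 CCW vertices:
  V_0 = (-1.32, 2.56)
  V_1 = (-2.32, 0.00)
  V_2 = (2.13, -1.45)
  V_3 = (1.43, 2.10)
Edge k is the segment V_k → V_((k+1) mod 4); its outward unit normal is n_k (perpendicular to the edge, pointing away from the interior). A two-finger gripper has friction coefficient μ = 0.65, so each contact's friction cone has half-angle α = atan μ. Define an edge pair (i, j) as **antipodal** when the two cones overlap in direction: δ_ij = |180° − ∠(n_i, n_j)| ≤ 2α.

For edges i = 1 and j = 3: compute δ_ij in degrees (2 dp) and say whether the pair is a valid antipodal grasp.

δ = 8.55°, valid

α = atan 0.65 = 33.02°;  2α = 66.05°
edge 1: e_1 = (+4.45, -1.45);  n_1 = (-0.3098, -0.9508)
edge 3: e_3 = (-2.75, +0.46);  n_3 = (+0.1650, +0.9863)
∠(n_1, n_3) = 171.45°
δ = |180° − 171.45°| = 8.55°
8.55° ≤ 2α = 66.05°  →  valid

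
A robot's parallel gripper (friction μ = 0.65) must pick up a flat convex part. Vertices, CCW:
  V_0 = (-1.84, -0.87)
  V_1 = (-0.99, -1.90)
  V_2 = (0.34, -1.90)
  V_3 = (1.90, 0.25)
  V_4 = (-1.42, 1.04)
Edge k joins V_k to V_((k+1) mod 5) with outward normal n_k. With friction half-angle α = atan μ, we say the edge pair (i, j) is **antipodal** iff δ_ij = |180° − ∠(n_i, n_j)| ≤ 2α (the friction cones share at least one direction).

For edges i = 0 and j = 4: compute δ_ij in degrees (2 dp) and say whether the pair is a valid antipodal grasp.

α = atan 0.65 = 33.02°;  2α = 66.05°
edge 0: e_0 = (+0.85, -1.03);  n_0 = (-0.7713, -0.6365)
edge 4: e_4 = (-0.42, -1.91);  n_4 = (-0.9767, +0.2148)
∠(n_0, n_4) = 51.93°
δ = |180° − 51.93°| = 128.07°
128.07° > 2α = 66.05°  →  invalid

δ = 128.07°, invalid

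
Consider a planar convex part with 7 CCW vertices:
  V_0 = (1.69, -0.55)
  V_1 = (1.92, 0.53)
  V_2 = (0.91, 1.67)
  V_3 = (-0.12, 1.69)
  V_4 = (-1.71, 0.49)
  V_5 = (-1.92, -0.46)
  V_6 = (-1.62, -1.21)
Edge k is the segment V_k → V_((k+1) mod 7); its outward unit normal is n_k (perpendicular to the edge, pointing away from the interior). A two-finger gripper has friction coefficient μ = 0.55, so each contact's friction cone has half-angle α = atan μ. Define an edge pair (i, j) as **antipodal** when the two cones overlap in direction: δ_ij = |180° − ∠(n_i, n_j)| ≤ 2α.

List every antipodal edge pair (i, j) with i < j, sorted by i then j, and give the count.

count = 7; pairs: (0,3), (0,4), (0,5), (1,4), (1,5), (2,6), (3,6)

α = atan 0.55 = 28.81°;  2α = 57.62°
n_0 = (+0.9781, -0.2083)
n_1 = (+0.7485, +0.6631)
n_2 = (+0.0194, +0.9998)
n_3 = (-0.6024, +0.7982)
n_4 = (-0.9764, +0.2158)
n_5 = (-0.9285, -0.3714)
n_6 = (+0.1955, -0.9807)
  (0,1): δ = 126.44°  ·
  (0,2): δ = 79.09°  ·
  (0,3): δ = 40.94°  ✓
  (0,4): δ = 0.44°  ✓
  (0,5): δ = 33.82°  ✓
  (0,6): δ = 113.30°  ·
  (1,2): δ = 132.65°  ·
  (1,3): δ = 94.50°  ·
  (1,4): δ = 54.00°  ✓
  (1,5): δ = 19.74°  ✓
  (1,6): δ = 59.74°  ·
  (2,3): δ = 141.85°  ·
  (2,4): δ = 101.35°  ·
  (2,5): δ = 67.09°  ·
  (2,6): δ = 12.39°  ✓
  (3,4): δ = 139.51°  ·
  (3,5): δ = 105.24°  ·
  (3,6): δ = 25.77°  ✓
  (4,5): δ = 145.73°  ·
  (4,6): δ = 66.26°  ·
  (5,6): δ = 100.52°  ·
antipodal pairs: 7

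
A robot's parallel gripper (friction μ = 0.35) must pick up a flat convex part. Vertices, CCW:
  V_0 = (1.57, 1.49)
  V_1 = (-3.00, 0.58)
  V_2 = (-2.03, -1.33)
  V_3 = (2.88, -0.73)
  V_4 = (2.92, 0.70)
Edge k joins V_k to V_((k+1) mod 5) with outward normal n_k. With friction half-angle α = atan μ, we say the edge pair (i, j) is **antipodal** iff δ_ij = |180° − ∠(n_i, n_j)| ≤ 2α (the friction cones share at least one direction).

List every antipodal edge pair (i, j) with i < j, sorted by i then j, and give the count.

α = atan 0.35 = 19.29°;  2α = 38.58°
n_0 = (-0.1953, +0.9807)
n_1 = (-0.8916, -0.4528)
n_2 = (+0.1213, -0.9926)
n_3 = (+0.9996, -0.0280)
n_4 = (+0.5051, +0.8631)
  (0,1): δ = 74.34°  ·
  (0,2): δ = 4.29°  ✓
  (0,3): δ = 77.14°  ·
  (0,4): δ = 138.40°  ·
  (1,2): δ = 109.96°  ·
  (1,3): δ = 28.53°  ✓
  (1,4): δ = 32.74°  ✓
  (2,3): δ = 98.57°  ·
  (2,4): δ = 37.30°  ✓
  (3,4): δ = 118.73°  ·
antipodal pairs: 4

count = 4; pairs: (0,2), (1,3), (1,4), (2,4)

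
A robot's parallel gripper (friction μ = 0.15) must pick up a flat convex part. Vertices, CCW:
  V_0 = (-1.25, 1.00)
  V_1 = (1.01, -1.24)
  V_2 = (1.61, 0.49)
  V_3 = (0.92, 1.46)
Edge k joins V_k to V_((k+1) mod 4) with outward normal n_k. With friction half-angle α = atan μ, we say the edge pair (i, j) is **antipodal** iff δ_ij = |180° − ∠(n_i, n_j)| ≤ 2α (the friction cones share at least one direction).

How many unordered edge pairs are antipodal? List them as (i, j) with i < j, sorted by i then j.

count = 1; pairs: (0,2)

α = atan 0.15 = 8.53°;  2α = 17.06°
n_0 = (-0.7040, -0.7102)
n_1 = (+0.9448, -0.3277)
n_2 = (+0.8149, +0.5796)
n_3 = (-0.2074, +0.9783)
  (0,1): δ = 64.38°  ·
  (0,2): δ = 9.83°  ✓
  (0,3): δ = 56.71°  ·
  (1,2): δ = 125.45°  ·
  (1,3): δ = 58.90°  ·
  (2,3): δ = 113.46°  ·
antipodal pairs: 1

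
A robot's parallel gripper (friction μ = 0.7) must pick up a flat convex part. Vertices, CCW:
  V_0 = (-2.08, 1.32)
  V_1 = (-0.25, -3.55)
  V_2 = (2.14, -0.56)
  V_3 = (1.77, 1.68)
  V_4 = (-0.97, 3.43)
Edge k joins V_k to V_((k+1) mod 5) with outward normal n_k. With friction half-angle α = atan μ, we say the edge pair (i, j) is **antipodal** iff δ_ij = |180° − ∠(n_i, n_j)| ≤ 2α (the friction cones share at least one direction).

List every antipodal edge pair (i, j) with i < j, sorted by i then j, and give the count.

count = 5; pairs: (0,1), (0,2), (0,3), (1,4), (2,4)

α = atan 0.7 = 34.99°;  2α = 69.98°
n_0 = (-0.9361, -0.3518)
n_1 = (+0.7811, -0.6244)
n_2 = (+0.9866, +0.1630)
n_3 = (+0.5383, +0.8428)
n_4 = (-0.8850, +0.4656)
  (0,1): δ = 59.23°  ✓
  (0,2): δ = 11.22°  ✓
  (0,3): δ = 36.84°  ✓
  (0,4): δ = 131.66°  ·
  (1,2): δ = 131.98°  ·
  (1,3): δ = 83.93°  ·
  (1,4): δ = 10.89°  ✓
  (2,3): δ = 131.95°  ·
  (2,4): δ = 37.13°  ✓
  (3,4): δ = 85.18°  ·
antipodal pairs: 5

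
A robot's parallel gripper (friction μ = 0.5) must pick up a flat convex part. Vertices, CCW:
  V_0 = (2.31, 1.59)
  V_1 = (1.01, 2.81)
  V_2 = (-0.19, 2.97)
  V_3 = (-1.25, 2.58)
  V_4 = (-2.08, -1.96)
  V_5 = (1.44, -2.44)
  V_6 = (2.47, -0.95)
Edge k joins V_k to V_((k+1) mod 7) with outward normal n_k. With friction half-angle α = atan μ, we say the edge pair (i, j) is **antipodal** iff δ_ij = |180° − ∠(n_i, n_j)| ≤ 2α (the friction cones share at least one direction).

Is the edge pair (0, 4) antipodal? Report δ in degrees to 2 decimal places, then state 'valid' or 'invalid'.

δ = 35.42°, valid

α = atan 0.5 = 26.57°;  2α = 53.13°
edge 0: e_0 = (-1.30, +1.22);  n_0 = (+0.6843, +0.7292)
edge 4: e_4 = (+3.52, -0.48);  n_4 = (-0.1351, -0.9908)
∠(n_0, n_4) = 144.58°
δ = |180° − 144.58°| = 35.42°
35.42° ≤ 2α = 53.13°  →  valid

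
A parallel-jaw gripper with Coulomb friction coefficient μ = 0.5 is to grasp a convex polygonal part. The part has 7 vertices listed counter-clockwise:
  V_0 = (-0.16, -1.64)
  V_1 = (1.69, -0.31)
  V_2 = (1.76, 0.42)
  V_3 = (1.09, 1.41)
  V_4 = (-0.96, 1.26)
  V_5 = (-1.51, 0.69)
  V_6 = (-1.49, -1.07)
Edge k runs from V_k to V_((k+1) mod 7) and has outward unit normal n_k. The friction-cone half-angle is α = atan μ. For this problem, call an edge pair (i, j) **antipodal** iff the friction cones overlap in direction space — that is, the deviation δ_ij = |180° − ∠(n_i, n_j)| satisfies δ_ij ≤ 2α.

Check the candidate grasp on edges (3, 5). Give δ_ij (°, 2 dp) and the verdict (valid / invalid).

δ = 93.53°, invalid

α = atan 0.5 = 26.57°;  2α = 53.13°
edge 3: e_3 = (-2.05, -0.15);  n_3 = (-0.0730, +0.9973)
edge 5: e_5 = (+0.02, -1.76);  n_5 = (-0.9999, -0.0114)
∠(n_3, n_5) = 86.47°
δ = |180° − 86.47°| = 93.53°
93.53° > 2α = 53.13°  →  invalid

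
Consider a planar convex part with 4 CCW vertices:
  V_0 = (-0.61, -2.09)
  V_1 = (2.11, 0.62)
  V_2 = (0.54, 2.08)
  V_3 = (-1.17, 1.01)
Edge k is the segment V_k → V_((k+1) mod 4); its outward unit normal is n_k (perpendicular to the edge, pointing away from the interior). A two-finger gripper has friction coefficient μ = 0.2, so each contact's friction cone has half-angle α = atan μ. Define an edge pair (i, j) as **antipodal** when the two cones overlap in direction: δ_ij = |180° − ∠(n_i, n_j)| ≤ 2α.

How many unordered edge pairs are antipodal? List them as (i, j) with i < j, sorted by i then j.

α = atan 0.2 = 11.31°;  2α = 22.62°
n_0 = (+0.7058, -0.7084)
n_1 = (+0.6810, +0.7323)
n_2 = (-0.5304, +0.8477)
n_3 = (-0.9841, -0.1778)
  (0,1): δ = 87.82°  ·
  (0,2): δ = 12.86°  ✓
  (0,3): δ = 55.35°  ·
  (1,2): δ = 105.04°  ·
  (1,3): δ = 36.84°  ·
  (2,3): δ = 111.80°  ·
antipodal pairs: 1

count = 1; pairs: (0,2)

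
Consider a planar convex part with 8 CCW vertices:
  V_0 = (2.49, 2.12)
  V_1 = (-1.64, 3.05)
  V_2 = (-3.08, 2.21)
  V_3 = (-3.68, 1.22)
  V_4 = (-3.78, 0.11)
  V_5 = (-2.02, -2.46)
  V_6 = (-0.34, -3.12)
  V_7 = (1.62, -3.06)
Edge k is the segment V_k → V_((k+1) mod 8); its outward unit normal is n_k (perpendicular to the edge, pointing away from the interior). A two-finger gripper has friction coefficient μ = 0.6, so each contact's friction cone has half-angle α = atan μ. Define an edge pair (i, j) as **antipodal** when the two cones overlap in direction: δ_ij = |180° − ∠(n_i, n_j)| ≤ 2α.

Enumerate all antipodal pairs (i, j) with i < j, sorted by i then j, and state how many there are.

count = 10; pairs: (0,4), (0,5), (0,6), (1,5), (1,6), (1,7), (2,6), (2,7), (3,7), (4,7)

α = atan 0.6 = 30.96°;  2α = 61.93°
n_0 = (+0.2197, +0.9756)
n_1 = (-0.5039, +0.8638)
n_2 = (-0.8552, +0.5183)
n_3 = (-0.9960, +0.0897)
n_4 = (-0.8251, -0.5650)
n_5 = (-0.3657, -0.9308)
n_6 = (+0.0306, -0.9995)
n_7 = (+0.9862, -0.1656)
  (0,1): δ = 137.05°  ·
  (0,2): δ = 108.53°  ·
  (0,3): δ = 82.46°  ·
  (0,4): δ = 42.91°  ✓
  (0,5): δ = 8.76°  ✓
  (0,6): δ = 14.44°  ✓
  (0,7): δ = 93.16°  ·
  (1,2): δ = 151.47°  ·
  (1,3): δ = 125.40°  ·
  (1,4): δ = 85.85°  ·
  (1,5): δ = 51.70°  ✓
  (1,6): δ = 28.50°  ✓
  (1,7): δ = 50.21°  ✓
  (2,3): δ = 153.93°  ·
  (2,4): δ = 114.38°  ·
  (2,5): δ = 80.23°  ·
  (2,6): δ = 57.03°  ✓
  (2,7): δ = 21.68°  ✓
  (3,4): δ = 140.45°  ·
  (3,5): δ = 106.30°  ·
  (3,6): δ = 83.10°  ·
  (3,7): δ = 4.39°  ✓
  (4,5): δ = 145.85°  ·
  (4,6): δ = 122.65°  ·
  (4,7): δ = 43.94°  ✓
  (5,6): δ = 156.80°  ·
  (5,7): δ = 78.09°  ·
  (6,7): δ = 101.29°  ·
antipodal pairs: 10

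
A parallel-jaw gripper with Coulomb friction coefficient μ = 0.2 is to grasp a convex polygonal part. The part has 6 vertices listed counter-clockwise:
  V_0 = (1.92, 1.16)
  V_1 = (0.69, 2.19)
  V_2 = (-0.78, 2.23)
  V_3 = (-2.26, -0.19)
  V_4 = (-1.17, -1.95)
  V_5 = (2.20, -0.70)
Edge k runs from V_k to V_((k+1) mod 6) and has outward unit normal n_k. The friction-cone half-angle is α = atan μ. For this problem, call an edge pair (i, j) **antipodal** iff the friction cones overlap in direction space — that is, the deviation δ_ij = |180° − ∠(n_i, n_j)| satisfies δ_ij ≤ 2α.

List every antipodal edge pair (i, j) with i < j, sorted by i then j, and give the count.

α = atan 0.2 = 11.31°;  2α = 22.62°
n_0 = (+0.6420, +0.7667)
n_1 = (+0.0272, +0.9996)
n_2 = (-0.8531, +0.5217)
n_3 = (-0.8502, -0.5265)
n_4 = (+0.3478, -0.9376)
n_5 = (+0.9889, +0.1489)
  (0,1): δ = 141.62°  ·
  (0,2): δ = 81.51°  ·
  (0,3): δ = 18.29°  ✓
  (0,4): δ = 60.29°  ·
  (0,5): δ = 138.50°  ·
  (1,2): δ = 119.89°  ·
  (1,3): δ = 56.67°  ·
  (1,4): δ = 21.91°  ✓
  (1,5): δ = 100.12°  ·
  (2,3): δ = 116.78°  ·
  (2,4): δ = 38.20°  ·
  (2,5): δ = 40.01°  ·
  (3,4): δ = 101.42°  ·
  (3,5): δ = 23.21°  ·
  (4,5): δ = 101.79°  ·
antipodal pairs: 2

count = 2; pairs: (0,3), (1,4)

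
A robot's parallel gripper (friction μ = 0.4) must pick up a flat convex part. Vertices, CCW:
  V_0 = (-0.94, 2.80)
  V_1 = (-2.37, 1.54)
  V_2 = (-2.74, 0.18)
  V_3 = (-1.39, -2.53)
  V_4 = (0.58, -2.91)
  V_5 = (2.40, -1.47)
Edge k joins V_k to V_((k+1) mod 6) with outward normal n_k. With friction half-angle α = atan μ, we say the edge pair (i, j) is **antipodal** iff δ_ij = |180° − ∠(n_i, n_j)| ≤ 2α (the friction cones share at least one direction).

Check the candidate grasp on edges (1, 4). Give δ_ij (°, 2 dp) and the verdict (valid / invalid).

α = atan 0.4 = 21.80°;  2α = 43.60°
edge 1: e_1 = (-0.37, -1.36);  n_1 = (-0.9649, +0.2625)
edge 4: e_4 = (+1.82, +1.44);  n_4 = (+0.6205, -0.7842)
∠(n_1, n_4) = 143.57°
δ = |180° − 143.57°| = 36.43°
36.43° ≤ 2α = 43.60°  →  valid

δ = 36.43°, valid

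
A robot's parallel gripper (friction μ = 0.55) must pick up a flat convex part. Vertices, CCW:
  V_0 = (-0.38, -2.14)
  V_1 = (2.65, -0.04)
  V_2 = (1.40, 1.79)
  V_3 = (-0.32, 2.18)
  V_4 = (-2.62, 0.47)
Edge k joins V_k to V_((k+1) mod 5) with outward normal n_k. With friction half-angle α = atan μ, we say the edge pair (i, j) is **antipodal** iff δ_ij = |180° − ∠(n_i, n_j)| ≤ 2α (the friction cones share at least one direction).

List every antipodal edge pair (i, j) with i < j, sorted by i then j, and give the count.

α = atan 0.55 = 28.81°;  2α = 57.62°
n_0 = (+0.5696, -0.8219)
n_1 = (+0.8257, +0.5640)
n_2 = (+0.2211, +0.9752)
n_3 = (-0.5966, +0.8025)
n_4 = (-0.7588, -0.6513)
  (0,1): δ = 90.39°  ·
  (0,2): δ = 47.50°  ✓
  (0,3): δ = 1.91°  ✓
  (0,4): δ = 95.91°  ·
  (1,2): δ = 137.11°  ·
  (1,3): δ = 87.71°  ·
  (1,4): δ = 6.30°  ✓
  (2,3): δ = 130.59°  ·
  (2,4): δ = 36.59°  ✓
  (3,4): δ = 85.99°  ·
antipodal pairs: 4

count = 4; pairs: (0,2), (0,3), (1,4), (2,4)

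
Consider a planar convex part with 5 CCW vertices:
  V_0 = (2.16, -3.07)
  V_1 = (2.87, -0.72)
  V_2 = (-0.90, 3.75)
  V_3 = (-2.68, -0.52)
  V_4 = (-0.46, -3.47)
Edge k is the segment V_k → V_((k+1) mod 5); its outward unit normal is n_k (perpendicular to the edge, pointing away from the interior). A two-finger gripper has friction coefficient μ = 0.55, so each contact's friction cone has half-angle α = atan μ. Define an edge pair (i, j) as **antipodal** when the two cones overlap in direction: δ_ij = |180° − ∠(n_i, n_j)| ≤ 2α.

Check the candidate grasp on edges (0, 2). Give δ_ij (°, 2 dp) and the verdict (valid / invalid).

α = atan 0.55 = 28.81°;  2α = 57.62°
edge 0: e_0 = (+0.71, +2.35);  n_0 = (+0.9573, -0.2892)
edge 2: e_2 = (-1.78, -4.27);  n_2 = (-0.9230, +0.3848)
∠(n_0, n_2) = 174.18°
δ = |180° − 174.18°| = 5.82°
5.82° ≤ 2α = 57.62°  →  valid

δ = 5.82°, valid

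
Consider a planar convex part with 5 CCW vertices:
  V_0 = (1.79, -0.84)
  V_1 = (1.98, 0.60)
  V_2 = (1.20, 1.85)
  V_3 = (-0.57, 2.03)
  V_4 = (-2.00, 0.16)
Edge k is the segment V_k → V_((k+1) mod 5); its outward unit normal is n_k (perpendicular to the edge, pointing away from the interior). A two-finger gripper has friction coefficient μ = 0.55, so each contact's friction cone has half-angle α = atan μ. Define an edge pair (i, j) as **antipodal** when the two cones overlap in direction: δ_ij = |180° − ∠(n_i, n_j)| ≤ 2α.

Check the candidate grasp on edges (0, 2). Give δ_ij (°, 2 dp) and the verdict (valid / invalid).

δ = 88.29°, invalid

α = atan 0.55 = 28.81°;  2α = 57.62°
edge 0: e_0 = (+0.19, +1.44);  n_0 = (+0.9914, -0.1308)
edge 2: e_2 = (-1.77, +0.18);  n_2 = (+0.1012, +0.9949)
∠(n_0, n_2) = 91.71°
δ = |180° − 91.71°| = 88.29°
88.29° > 2α = 57.62°  →  invalid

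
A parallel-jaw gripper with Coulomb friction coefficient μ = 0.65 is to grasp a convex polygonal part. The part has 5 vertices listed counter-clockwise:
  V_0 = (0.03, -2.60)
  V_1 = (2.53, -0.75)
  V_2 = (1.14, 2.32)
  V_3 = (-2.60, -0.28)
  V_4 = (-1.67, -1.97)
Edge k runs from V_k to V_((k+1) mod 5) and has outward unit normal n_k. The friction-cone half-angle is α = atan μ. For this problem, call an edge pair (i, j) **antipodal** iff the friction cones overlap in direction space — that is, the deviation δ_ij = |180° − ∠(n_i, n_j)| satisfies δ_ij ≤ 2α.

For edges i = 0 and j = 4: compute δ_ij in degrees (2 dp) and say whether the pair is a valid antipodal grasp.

α = atan 0.65 = 33.02°;  2α = 66.05°
edge 0: e_0 = (+2.50, +1.85);  n_0 = (+0.5948, -0.8038)
edge 4: e_4 = (+1.70, -0.63);  n_4 = (-0.3475, -0.9377)
∠(n_0, n_4) = 56.84°
δ = |180° − 56.84°| = 123.16°
123.16° > 2α = 66.05°  →  invalid

δ = 123.16°, invalid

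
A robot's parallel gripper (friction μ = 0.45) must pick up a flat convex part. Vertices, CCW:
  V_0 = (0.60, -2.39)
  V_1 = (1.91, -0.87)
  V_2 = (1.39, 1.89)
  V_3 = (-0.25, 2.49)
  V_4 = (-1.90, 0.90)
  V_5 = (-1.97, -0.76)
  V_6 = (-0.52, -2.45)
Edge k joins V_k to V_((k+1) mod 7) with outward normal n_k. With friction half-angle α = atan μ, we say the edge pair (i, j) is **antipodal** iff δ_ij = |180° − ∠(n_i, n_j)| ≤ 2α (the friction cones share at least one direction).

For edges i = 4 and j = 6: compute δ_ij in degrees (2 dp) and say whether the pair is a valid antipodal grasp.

α = atan 0.45 = 24.23°;  2α = 48.46°
edge 4: e_4 = (-0.07, -1.66);  n_4 = (-0.9991, +0.0421)
edge 6: e_6 = (+1.12, +0.06);  n_6 = (+0.0535, -0.9986)
∠(n_4, n_6) = 95.48°
δ = |180° − 95.48°| = 84.52°
84.52° > 2α = 48.46°  →  invalid

δ = 84.52°, invalid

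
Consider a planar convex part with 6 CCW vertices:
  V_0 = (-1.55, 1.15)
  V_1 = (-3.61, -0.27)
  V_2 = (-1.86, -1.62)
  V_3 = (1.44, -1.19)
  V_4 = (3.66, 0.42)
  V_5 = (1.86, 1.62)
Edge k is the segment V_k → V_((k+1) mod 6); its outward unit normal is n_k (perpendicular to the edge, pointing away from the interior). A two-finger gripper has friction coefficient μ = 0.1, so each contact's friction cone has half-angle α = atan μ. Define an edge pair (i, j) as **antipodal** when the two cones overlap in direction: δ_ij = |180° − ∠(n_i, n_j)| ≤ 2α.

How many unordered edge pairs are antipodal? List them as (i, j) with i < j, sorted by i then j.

count = 3; pairs: (0,3), (1,4), (2,5)

α = atan 0.1 = 5.71°;  2α = 11.42°
n_0 = (-0.5675, +0.8233)
n_1 = (-0.6108, -0.7918)
n_2 = (+0.1292, -0.9916)
n_3 = (+0.5871, -0.8095)
n_4 = (+0.5547, +0.8321)
n_5 = (-0.1365, +0.9906)
  (0,1): δ = 72.23°  ·
  (0,2): δ = 27.16°  ·
  (0,3): δ = 1.37°  ✓
  (0,4): δ = 111.73°  ·
  (0,5): δ = 153.27°  ·
  (1,2): δ = 134.93°  ·
  (1,3): δ = 106.40°  ·
  (1,4): δ = 3.96°  ✓
  (1,5): δ = 45.50°  ·
  (2,3): δ = 151.47°  ·
  (2,4): δ = 41.11°  ·
  (2,5): δ = 0.42°  ✓
  (3,4): δ = 69.64°  ·
  (3,5): δ = 28.10°  ·
  (4,5): δ = 138.46°  ·
antipodal pairs: 3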